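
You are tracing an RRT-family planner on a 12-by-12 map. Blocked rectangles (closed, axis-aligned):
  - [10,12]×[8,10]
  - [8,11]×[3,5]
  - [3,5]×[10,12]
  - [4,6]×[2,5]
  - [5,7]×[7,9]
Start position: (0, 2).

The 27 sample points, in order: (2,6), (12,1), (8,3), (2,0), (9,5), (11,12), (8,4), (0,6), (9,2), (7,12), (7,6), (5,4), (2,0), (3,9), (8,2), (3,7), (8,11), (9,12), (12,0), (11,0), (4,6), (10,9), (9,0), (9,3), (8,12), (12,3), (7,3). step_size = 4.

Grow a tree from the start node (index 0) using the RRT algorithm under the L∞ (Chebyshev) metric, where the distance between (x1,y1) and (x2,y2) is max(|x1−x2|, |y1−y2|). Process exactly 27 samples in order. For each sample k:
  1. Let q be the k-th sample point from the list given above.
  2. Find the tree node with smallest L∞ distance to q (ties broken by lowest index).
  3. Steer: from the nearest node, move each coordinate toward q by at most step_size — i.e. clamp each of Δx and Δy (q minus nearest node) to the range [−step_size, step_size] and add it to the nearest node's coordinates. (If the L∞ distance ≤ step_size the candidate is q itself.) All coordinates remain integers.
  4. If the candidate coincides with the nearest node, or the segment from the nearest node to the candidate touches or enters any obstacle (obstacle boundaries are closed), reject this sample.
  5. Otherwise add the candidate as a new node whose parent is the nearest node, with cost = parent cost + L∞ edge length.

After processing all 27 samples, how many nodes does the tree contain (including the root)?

1. q=(2,6) nearest=0 d=4 new=(2,6) → add node 1 parent=0 cost=4
2. q=(12,1) nearest=1 d=10 new=(6,2) → blocked by [4,6]×[2,5], reject
3. q=(8,3) nearest=1 d=6 new=(6,3) → blocked by [4,6]×[2,5], reject
4. q=(2,0) nearest=0 d=2 new=(2,0) → add node 2 parent=0 cost=2
5. q=(9,5) nearest=1 d=7 new=(6,5) → blocked by [4,6]×[2,5], reject
6. q=(11,12) nearest=1 d=9 new=(6,10) → blocked by [5,7]×[7,9], reject
7. q=(8,4) nearest=1 d=6 new=(6,4) → blocked by [4,6]×[2,5], reject
8. q=(0,6) nearest=1 d=2 new=(0,6) → add node 3 parent=1 cost=6
9. q=(9,2) nearest=1 d=7 new=(6,2) → blocked by [4,6]×[2,5], reject
10. q=(7,12) nearest=1 d=6 new=(6,10) → blocked by [5,7]×[7,9], reject
11. q=(7,6) nearest=1 d=5 new=(6,6) → add node 4 parent=1 cost=8
12. q=(5,4) nearest=4 d=2 new=(5,4) → blocked by [4,6]×[2,5], reject
13. q=(2,0) nearest=2 d=0 → coincident, reject
14. q=(3,9) nearest=1 d=3 new=(3,9) → add node 5 parent=1 cost=7
15. q=(8,2) nearest=4 d=4 new=(8,2) → add node 6 parent=4 cost=12
16. q=(3,7) nearest=1 d=1 new=(3,7) → add node 7 parent=1 cost=5
17. q=(8,11) nearest=4 d=5 new=(8,10) → blocked by [5,7]×[7,9], reject
18. q=(9,12) nearest=4 d=6 new=(9,10) → blocked by [5,7]×[7,9], reject
19. q=(12,0) nearest=6 d=4 new=(12,0) → add node 8 parent=6 cost=16
20. q=(11,0) nearest=8 d=1 new=(11,0) → add node 9 parent=8 cost=17
21. q=(4,6) nearest=7 d=1 new=(4,6) → add node 10 parent=7 cost=6
22. q=(10,9) nearest=4 d=4 new=(10,9) → blocked by [10,12]×[8,10], reject
23. q=(9,0) nearest=6 d=2 new=(9,0) → add node 11 parent=6 cost=14
24. q=(9,3) nearest=6 d=1 new=(9,3) → blocked by [8,11]×[3,5], reject
25. q=(8,12) nearest=5 d=5 new=(7,12) → blocked by [3,5]×[10,12], reject
26. q=(12,3) nearest=8 d=3 new=(12,3) → add node 12 parent=8 cost=19
27. q=(7,3) nearest=6 d=1 new=(7,3) → add node 13 parent=6 cost=13

Node count: 14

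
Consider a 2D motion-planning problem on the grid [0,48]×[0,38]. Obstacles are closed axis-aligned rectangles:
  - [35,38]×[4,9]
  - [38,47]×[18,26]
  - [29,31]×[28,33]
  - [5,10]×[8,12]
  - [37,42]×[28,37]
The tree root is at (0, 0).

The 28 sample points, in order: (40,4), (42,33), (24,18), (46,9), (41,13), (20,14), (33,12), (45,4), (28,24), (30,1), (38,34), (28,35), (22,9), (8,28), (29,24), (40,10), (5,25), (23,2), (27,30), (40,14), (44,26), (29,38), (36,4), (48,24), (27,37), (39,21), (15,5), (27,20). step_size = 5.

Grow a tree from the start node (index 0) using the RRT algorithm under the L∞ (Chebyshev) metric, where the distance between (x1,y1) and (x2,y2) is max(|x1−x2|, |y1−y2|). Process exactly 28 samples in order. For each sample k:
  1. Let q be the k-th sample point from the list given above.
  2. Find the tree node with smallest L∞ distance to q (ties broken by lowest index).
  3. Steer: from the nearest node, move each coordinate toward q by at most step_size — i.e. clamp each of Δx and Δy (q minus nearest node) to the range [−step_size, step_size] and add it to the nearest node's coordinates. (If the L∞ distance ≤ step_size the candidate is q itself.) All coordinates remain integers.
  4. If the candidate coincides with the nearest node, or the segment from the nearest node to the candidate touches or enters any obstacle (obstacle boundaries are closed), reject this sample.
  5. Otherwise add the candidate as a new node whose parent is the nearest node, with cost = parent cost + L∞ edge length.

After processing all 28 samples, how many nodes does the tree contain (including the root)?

1. q=(40,4) nearest=0 d=40 new=(5,4) → add node 1 parent=0 cost=5
2. q=(42,33) nearest=1 d=37 new=(10,9) → blocked by [5,10]×[8,12], reject
3. q=(24,18) nearest=1 d=19 new=(10,9) → blocked by [5,10]×[8,12], reject
4. q=(46,9) nearest=1 d=41 new=(10,9) → blocked by [5,10]×[8,12], reject
5. q=(41,13) nearest=1 d=36 new=(10,9) → blocked by [5,10]×[8,12], reject
6. q=(20,14) nearest=1 d=15 new=(10,9) → blocked by [5,10]×[8,12], reject
7. q=(33,12) nearest=1 d=28 new=(10,9) → blocked by [5,10]×[8,12], reject
8. q=(45,4) nearest=1 d=40 new=(10,4) → add node 2 parent=1 cost=10
9. q=(28,24) nearest=2 d=20 new=(15,9) → add node 3 parent=2 cost=15
10. q=(30,1) nearest=3 d=15 new=(20,4) → add node 4 parent=3 cost=20
11. q=(38,34) nearest=3 d=25 new=(20,14) → add node 5 parent=3 cost=20
12. q=(28,35) nearest=5 d=21 new=(25,19) → add node 6 parent=5 cost=25
13. q=(22,9) nearest=4 d=5 new=(22,9) → add node 7 parent=4 cost=25
14. q=(8,28) nearest=5 d=14 new=(15,19) → add node 8 parent=5 cost=25
15. q=(29,24) nearest=6 d=5 new=(29,24) → add node 9 parent=6 cost=30
16. q=(40,10) nearest=9 d=14 new=(34,19) → add node 10 parent=9 cost=35
17. q=(5,25) nearest=8 d=10 new=(10,24) → add node 11 parent=8 cost=30
18. q=(23,2) nearest=4 d=3 new=(23,2) → add node 12 parent=4 cost=23
19. q=(27,30) nearest=9 d=6 new=(27,29) → add node 13 parent=9 cost=35
20. q=(40,14) nearest=10 d=6 new=(39,14) → add node 14 parent=10 cost=40
21. q=(44,26) nearest=10 d=10 new=(39,24) → blocked by [38,47]×[18,26], reject
22. q=(29,38) nearest=13 d=9 new=(29,34) → add node 15 parent=13 cost=40
23. q=(36,4) nearest=14 d=10 new=(36,9) → blocked by [35,38]×[4,9], reject
24. q=(48,24) nearest=14 d=10 new=(44,19) → blocked by [38,47]×[18,26], reject
25. q=(27,37) nearest=15 d=3 new=(27,37) → add node 16 parent=15 cost=43
26. q=(39,21) nearest=10 d=5 new=(39,21) → blocked by [38,47]×[18,26], reject
27. q=(15,5) nearest=3 d=4 new=(15,5) → add node 17 parent=3 cost=19
28. q=(27,20) nearest=6 d=2 new=(27,20) → add node 18 parent=6 cost=27

Node count: 19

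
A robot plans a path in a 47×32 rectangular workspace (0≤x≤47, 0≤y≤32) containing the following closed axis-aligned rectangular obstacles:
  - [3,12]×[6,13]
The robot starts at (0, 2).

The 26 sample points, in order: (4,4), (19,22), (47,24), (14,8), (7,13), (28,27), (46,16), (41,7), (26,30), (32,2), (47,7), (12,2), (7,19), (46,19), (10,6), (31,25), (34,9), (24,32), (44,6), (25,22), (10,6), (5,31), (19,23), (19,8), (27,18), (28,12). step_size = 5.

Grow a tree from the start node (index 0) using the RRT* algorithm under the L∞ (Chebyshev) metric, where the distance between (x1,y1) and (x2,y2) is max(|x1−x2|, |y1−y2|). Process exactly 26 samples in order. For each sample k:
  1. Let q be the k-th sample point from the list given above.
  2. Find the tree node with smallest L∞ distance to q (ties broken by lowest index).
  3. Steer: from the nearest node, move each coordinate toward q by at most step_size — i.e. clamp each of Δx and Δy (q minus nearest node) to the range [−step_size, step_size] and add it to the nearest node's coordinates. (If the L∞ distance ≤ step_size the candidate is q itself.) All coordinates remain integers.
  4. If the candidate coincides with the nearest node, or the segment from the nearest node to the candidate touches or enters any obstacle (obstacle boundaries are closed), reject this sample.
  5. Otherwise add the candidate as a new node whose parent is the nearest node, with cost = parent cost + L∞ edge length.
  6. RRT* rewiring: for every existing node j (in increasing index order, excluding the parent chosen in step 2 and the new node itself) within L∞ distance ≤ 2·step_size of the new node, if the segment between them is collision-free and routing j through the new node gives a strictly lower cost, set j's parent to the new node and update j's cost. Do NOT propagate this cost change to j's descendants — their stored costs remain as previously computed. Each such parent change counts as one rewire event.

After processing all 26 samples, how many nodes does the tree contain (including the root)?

1. q=(4,4) nearest=0 d=4 new=(4,4) → add node 1 parent=0 cost=4
2. q=(19,22) nearest=1 d=18 new=(9,9) → blocked by [3,12]×[6,13], reject
3. q=(47,24) nearest=1 d=43 new=(9,9) → blocked by [3,12]×[6,13], reject
4. q=(14,8) nearest=1 d=10 new=(9,8) → blocked by [3,12]×[6,13], reject
5. q=(7,13) nearest=1 d=9 new=(7,9) → blocked by [3,12]×[6,13], reject
6. q=(28,27) nearest=1 d=24 new=(9,9) → blocked by [3,12]×[6,13], reject
7. q=(46,16) nearest=1 d=42 new=(9,9) → blocked by [3,12]×[6,13], reject
8. q=(41,7) nearest=1 d=37 new=(9,7) → blocked by [3,12]×[6,13], reject
9. q=(26,30) nearest=1 d=26 new=(9,9) → blocked by [3,12]×[6,13], reject
10. q=(32,2) nearest=1 d=28 new=(9,2) → add node 2 parent=1 cost=9
11. q=(47,7) nearest=2 d=38 new=(14,7) → add node 3 parent=2 cost=14
12. q=(12,2) nearest=2 d=3 new=(12,2) → add node 4 parent=2 cost=12
13. q=(7,19) nearest=3 d=12 new=(9,12) → blocked by [3,12]×[6,13], reject
14. q=(46,19) nearest=3 d=32 new=(19,12) → add node 5 parent=3 cost=19
15. q=(10,6) nearest=2 d=4 new=(10,6) → blocked by [3,12]×[6,13], reject
16. q=(31,25) nearest=5 d=13 new=(24,17) → add node 6 parent=5 cost=24
17. q=(34,9) nearest=6 d=10 new=(29,12) → add node 7 parent=6 cost=29
18. q=(24,32) nearest=6 d=15 new=(24,22) → add node 8 parent=6 cost=29
19. q=(44,6) nearest=7 d=15 new=(34,7) → add node 9 parent=7 cost=34
20. q=(25,22) nearest=8 d=1 new=(25,22) → add node 10 parent=8 cost=30
21. q=(10,6) nearest=2 d=4 new=(10,6) → blocked by [3,12]×[6,13], reject
22. q=(5,31) nearest=5 d=19 new=(14,17) → add node 11 parent=5 cost=24
23. q=(19,23) nearest=8 d=5 new=(19,23) → add node 12 parent=8 cost=34
24. q=(19,8) nearest=5 d=4 new=(19,8) → add node 13 parent=5 cost=23
25. q=(27,18) nearest=6 d=3 new=(27,18) → add node 14 parent=6 cost=27
26. q=(28,12) nearest=7 d=1 new=(28,12) → add node 15 parent=7 cost=30

Node count: 16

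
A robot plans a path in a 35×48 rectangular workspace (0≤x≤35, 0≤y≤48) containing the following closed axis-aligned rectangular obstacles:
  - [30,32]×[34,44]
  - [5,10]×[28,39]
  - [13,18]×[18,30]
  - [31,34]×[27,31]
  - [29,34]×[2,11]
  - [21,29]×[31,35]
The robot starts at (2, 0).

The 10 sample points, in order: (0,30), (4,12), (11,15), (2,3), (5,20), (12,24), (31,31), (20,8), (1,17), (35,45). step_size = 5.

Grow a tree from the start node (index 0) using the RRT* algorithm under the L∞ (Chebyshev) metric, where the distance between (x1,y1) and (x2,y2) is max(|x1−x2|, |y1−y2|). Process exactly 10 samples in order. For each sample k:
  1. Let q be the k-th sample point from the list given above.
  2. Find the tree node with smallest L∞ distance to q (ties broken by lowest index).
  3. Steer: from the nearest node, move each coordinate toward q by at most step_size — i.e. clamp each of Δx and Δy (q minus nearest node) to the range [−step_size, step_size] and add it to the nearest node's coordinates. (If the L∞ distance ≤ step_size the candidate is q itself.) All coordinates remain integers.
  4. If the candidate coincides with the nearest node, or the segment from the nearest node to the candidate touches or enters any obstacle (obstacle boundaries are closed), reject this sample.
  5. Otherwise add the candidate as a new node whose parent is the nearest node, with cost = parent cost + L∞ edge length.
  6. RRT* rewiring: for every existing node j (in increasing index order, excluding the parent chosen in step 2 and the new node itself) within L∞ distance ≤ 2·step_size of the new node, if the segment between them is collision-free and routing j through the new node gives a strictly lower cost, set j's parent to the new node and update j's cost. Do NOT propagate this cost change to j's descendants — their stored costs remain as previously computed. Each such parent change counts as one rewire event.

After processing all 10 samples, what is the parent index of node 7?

Parent of node 7: 3

1. q=(0,30) nearest=0 d=30 new=(0,5) → add node 1 parent=0 cost=5
2. q=(4,12) nearest=1 d=7 new=(4,10) → add node 2 parent=1 cost=10
3. q=(11,15) nearest=2 d=7 new=(9,15) → add node 3 parent=2 cost=15
4. q=(2,3) nearest=1 d=2 new=(2,3) → add node 4 parent=1 cost=7
5. q=(5,20) nearest=3 d=5 new=(5,20) → add node 5 parent=3 cost=20
6. q=(12,24) nearest=5 d=7 new=(10,24) → add node 6 parent=5 cost=25
7. q=(31,31) nearest=6 d=21 new=(15,29) → blocked by [13,18]×[18,30], reject
8. q=(20,8) nearest=3 d=11 new=(14,10) → add node 7 parent=3 cost=20
9. q=(1,17) nearest=5 d=4 new=(1,17) → add node 8 parent=5 cost=24
10. q=(35,45) nearest=6 d=25 new=(15,29) → blocked by [13,18]×[18,30], reject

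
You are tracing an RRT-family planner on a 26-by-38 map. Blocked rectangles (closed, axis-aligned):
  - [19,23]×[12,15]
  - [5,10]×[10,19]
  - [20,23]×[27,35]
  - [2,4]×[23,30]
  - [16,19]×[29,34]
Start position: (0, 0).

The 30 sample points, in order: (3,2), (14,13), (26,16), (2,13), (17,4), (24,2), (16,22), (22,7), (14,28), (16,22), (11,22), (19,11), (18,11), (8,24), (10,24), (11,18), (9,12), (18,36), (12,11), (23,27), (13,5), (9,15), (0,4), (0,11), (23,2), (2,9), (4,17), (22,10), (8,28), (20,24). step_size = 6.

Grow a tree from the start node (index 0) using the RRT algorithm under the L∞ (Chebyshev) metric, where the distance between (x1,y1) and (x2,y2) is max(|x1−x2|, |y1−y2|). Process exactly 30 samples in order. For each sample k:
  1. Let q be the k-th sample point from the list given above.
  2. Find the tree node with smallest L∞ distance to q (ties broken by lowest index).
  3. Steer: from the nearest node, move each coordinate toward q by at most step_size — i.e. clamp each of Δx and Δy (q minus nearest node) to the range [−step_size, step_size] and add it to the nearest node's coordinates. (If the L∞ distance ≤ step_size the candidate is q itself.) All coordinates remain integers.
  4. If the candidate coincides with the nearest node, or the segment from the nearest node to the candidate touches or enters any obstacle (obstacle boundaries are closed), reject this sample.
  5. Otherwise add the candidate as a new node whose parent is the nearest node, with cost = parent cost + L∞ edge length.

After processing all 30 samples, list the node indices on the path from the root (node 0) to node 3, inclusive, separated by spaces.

1. q=(3,2) nearest=0 d=3 new=(3,2) → add node 1 parent=0 cost=3
2. q=(14,13) nearest=1 d=11 new=(9,8) → add node 2 parent=1 cost=9
3. q=(26,16) nearest=2 d=17 new=(15,14) → add node 3 parent=2 cost=15
4. q=(2,13) nearest=2 d=7 new=(3,13) → blocked by [5,10]×[10,19], reject
5. q=(17,4) nearest=2 d=8 new=(15,4) → add node 4 parent=2 cost=15
6. q=(24,2) nearest=4 d=9 new=(21,2) → add node 5 parent=4 cost=21
7. q=(16,22) nearest=3 d=8 new=(16,20) → add node 6 parent=3 cost=21
8. q=(22,7) nearest=5 d=5 new=(22,7) → add node 7 parent=5 cost=26
9. q=(14,28) nearest=6 d=8 new=(14,26) → add node 8 parent=6 cost=27
10. q=(16,22) nearest=6 d=2 new=(16,22) → add node 9 parent=6 cost=23
11. q=(11,22) nearest=8 d=4 new=(11,22) → add node 10 parent=8 cost=31
12. q=(19,11) nearest=3 d=4 new=(19,11) → add node 11 parent=3 cost=19
13. q=(18,11) nearest=11 d=1 new=(18,11) → add node 12 parent=11 cost=20
14. q=(8,24) nearest=10 d=3 new=(8,24) → add node 13 parent=10 cost=34
15. q=(10,24) nearest=10 d=2 new=(10,24) → add node 14 parent=10 cost=33
16. q=(11,18) nearest=3 d=4 new=(11,18) → add node 15 parent=3 cost=19
17. q=(9,12) nearest=2 d=4 new=(9,12) → blocked by [5,10]×[10,19], reject
18. q=(18,36) nearest=8 d=10 new=(18,32) → blocked by [16,19]×[29,34], reject
19. q=(12,11) nearest=2 d=3 new=(12,11) → add node 16 parent=2 cost=12
20. q=(23,27) nearest=6 d=7 new=(22,26) → add node 17 parent=6 cost=27
21. q=(13,5) nearest=4 d=2 new=(13,5) → add node 18 parent=4 cost=17
22. q=(9,15) nearest=15 d=3 new=(9,15) → blocked by [5,10]×[10,19], reject
23. q=(0,4) nearest=1 d=3 new=(0,4) → add node 19 parent=1 cost=6
24. q=(0,11) nearest=19 d=7 new=(0,10) → add node 20 parent=19 cost=12
25. q=(23,2) nearest=5 d=2 new=(23,2) → add node 21 parent=5 cost=23
26. q=(2,9) nearest=20 d=2 new=(2,9) → add node 22 parent=20 cost=14
27. q=(4,17) nearest=10 d=7 new=(5,17) → blocked by [5,10]×[10,19], reject
28. q=(22,10) nearest=7 d=3 new=(22,10) → add node 23 parent=7 cost=29
29. q=(8,28) nearest=13 d=4 new=(8,28) → add node 24 parent=13 cost=38
30. q=(20,24) nearest=17 d=2 new=(20,24) → add node 25 parent=17 cost=29

Path: 0 1 2 3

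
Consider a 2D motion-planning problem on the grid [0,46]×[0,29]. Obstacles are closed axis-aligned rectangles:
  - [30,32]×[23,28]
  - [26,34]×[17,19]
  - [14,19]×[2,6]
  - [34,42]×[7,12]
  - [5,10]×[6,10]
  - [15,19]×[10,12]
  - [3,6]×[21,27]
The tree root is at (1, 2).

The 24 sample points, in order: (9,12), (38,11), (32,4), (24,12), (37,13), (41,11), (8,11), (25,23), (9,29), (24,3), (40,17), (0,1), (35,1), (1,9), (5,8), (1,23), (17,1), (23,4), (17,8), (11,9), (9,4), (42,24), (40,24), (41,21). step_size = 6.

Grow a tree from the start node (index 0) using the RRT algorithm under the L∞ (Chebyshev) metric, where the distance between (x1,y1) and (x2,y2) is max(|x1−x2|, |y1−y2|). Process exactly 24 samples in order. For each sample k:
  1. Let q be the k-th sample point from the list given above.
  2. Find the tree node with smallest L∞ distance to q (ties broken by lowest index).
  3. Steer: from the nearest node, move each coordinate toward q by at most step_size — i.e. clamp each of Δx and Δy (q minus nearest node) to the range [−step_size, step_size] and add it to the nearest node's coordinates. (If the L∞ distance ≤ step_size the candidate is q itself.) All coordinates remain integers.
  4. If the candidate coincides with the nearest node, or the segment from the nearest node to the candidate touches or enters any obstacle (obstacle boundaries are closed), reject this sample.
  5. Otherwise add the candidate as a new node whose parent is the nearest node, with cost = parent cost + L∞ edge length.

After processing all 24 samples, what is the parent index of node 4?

1. q=(9,12) nearest=0 d=10 new=(7,8) → blocked by [5,10]×[6,10], reject
2. q=(38,11) nearest=0 d=37 new=(7,8) → blocked by [5,10]×[6,10], reject
3. q=(32,4) nearest=0 d=31 new=(7,4) → add node 1 parent=0 cost=6
4. q=(24,12) nearest=1 d=17 new=(13,10) → blocked by [5,10]×[6,10], reject
5. q=(37,13) nearest=1 d=30 new=(13,10) → blocked by [5,10]×[6,10], reject
6. q=(41,11) nearest=1 d=34 new=(13,10) → blocked by [5,10]×[6,10], reject
7. q=(8,11) nearest=1 d=7 new=(8,10) → blocked by [5,10]×[6,10], reject
8. q=(25,23) nearest=1 d=19 new=(13,10) → blocked by [5,10]×[6,10], reject
9. q=(9,29) nearest=1 d=25 new=(9,10) → blocked by [5,10]×[6,10], reject
10. q=(24,3) nearest=1 d=17 new=(13,3) → add node 2 parent=1 cost=12
11. q=(40,17) nearest=2 d=27 new=(19,9) → blocked by [14,19]×[2,6], reject
12. q=(0,1) nearest=0 d=1 new=(0,1) → add node 3 parent=0 cost=1
13. q=(35,1) nearest=2 d=22 new=(19,1) → blocked by [14,19]×[2,6], reject
14. q=(1,9) nearest=1 d=6 new=(1,9) → add node 4 parent=1 cost=12
15. q=(5,8) nearest=1 d=4 new=(5,8) → blocked by [5,10]×[6,10], reject
16. q=(1,23) nearest=4 d=14 new=(1,15) → add node 5 parent=4 cost=18
17. q=(17,1) nearest=2 d=4 new=(17,1) → blocked by [14,19]×[2,6], reject
18. q=(23,4) nearest=2 d=10 new=(19,4) → blocked by [14,19]×[2,6], reject
19. q=(17,8) nearest=2 d=5 new=(17,8) → blocked by [14,19]×[2,6], reject
20. q=(11,9) nearest=1 d=5 new=(11,9) → blocked by [5,10]×[6,10], reject
21. q=(9,4) nearest=1 d=2 new=(9,4) → add node 6 parent=1 cost=8
22. q=(42,24) nearest=2 d=29 new=(19,9) → blocked by [14,19]×[2,6], reject
23. q=(40,24) nearest=2 d=27 new=(19,9) → blocked by [14,19]×[2,6], reject
24. q=(41,21) nearest=2 d=28 new=(19,9) → blocked by [14,19]×[2,6], reject

Parent of node 4: 1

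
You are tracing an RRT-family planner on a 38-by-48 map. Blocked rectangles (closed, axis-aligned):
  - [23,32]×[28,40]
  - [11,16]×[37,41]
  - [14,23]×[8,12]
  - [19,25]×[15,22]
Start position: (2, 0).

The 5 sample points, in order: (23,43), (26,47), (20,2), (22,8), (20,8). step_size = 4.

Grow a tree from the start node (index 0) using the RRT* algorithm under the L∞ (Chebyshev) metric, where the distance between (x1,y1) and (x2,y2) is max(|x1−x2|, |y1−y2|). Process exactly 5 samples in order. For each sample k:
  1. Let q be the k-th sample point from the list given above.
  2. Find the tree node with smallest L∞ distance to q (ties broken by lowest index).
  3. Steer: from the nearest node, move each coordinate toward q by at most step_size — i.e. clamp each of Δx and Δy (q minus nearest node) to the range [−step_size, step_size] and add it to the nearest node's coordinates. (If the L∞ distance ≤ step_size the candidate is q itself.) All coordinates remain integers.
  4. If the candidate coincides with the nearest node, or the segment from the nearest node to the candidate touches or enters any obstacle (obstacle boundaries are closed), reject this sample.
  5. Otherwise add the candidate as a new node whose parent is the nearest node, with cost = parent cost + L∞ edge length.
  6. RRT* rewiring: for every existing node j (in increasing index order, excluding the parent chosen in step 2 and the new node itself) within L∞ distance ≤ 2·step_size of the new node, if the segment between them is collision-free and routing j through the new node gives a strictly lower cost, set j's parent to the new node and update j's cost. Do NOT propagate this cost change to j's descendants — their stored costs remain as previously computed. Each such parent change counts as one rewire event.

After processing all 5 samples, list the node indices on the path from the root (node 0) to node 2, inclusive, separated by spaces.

1. q=(23,43) nearest=0 d=43 new=(6,4) → add node 1 parent=0 cost=4
2. q=(26,47) nearest=1 d=43 new=(10,8) → add node 2 parent=1 cost=8
3. q=(20,2) nearest=2 d=10 new=(14,4) → add node 3 parent=2 cost=12
4. q=(22,8) nearest=3 d=8 new=(18,8) → blocked by [14,23]×[8,12], reject
5. q=(20,8) nearest=3 d=6 new=(18,8) → blocked by [14,23]×[8,12], reject

Path: 0 1 2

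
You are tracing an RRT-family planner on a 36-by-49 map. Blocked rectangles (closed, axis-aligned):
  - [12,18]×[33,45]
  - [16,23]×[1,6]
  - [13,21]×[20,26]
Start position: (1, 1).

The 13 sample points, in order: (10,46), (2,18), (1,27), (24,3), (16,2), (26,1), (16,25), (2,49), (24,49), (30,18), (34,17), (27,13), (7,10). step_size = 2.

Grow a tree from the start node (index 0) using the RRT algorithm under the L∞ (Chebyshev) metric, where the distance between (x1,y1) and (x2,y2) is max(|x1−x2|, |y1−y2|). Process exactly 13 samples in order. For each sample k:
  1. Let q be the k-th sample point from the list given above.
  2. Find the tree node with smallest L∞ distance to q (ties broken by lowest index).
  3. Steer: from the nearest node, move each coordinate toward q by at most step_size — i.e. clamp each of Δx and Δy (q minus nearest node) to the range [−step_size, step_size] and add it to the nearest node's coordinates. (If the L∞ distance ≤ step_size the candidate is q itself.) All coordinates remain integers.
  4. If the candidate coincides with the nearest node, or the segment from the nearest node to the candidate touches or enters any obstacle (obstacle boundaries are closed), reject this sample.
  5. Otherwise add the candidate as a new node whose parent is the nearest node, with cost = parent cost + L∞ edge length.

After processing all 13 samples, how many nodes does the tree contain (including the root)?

Node count: 14

1. q=(10,46) nearest=0 d=45 new=(3,3) → add node 1 parent=0 cost=2
2. q=(2,18) nearest=1 d=15 new=(2,5) → add node 2 parent=1 cost=4
3. q=(1,27) nearest=2 d=22 new=(1,7) → add node 3 parent=2 cost=6
4. q=(24,3) nearest=1 d=21 new=(5,3) → add node 4 parent=1 cost=4
5. q=(16,2) nearest=4 d=11 new=(7,2) → add node 5 parent=4 cost=6
6. q=(26,1) nearest=5 d=19 new=(9,1) → add node 6 parent=5 cost=8
7. q=(16,25) nearest=3 d=18 new=(3,9) → add node 7 parent=3 cost=8
8. q=(2,49) nearest=7 d=40 new=(2,11) → add node 8 parent=7 cost=10
9. q=(24,49) nearest=8 d=38 new=(4,13) → add node 9 parent=8 cost=12
10. q=(30,18) nearest=6 d=21 new=(11,3) → add node 10 parent=6 cost=10
11. q=(34,17) nearest=10 d=23 new=(13,5) → add node 11 parent=10 cost=12
12. q=(27,13) nearest=11 d=14 new=(15,7) → add node 12 parent=11 cost=14
13. q=(7,10) nearest=9 d=3 new=(6,11) → add node 13 parent=9 cost=14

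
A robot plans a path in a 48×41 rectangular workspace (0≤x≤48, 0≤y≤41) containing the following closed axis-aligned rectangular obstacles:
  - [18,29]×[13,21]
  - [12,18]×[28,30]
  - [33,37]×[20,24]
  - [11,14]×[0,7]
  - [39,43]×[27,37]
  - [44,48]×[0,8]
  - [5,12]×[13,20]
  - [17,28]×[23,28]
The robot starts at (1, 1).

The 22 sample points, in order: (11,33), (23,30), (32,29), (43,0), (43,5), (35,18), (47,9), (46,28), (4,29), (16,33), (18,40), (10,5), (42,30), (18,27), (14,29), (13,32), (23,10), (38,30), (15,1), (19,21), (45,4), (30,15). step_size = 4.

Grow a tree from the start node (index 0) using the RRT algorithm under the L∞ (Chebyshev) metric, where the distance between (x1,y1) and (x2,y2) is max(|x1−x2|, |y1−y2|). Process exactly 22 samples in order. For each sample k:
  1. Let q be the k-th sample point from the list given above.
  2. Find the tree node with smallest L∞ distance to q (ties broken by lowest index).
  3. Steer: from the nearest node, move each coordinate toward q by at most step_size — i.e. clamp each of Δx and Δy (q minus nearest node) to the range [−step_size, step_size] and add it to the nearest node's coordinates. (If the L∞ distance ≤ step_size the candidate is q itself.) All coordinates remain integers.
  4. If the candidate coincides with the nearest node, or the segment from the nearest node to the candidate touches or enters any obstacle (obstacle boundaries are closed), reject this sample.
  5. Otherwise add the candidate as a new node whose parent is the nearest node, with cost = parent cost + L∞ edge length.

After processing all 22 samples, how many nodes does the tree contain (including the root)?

Node count: 18

1. q=(11,33) nearest=0 d=32 new=(5,5) → add node 1 parent=0 cost=4
2. q=(23,30) nearest=1 d=25 new=(9,9) → add node 2 parent=1 cost=8
3. q=(32,29) nearest=2 d=23 new=(13,13) → add node 3 parent=2 cost=12
4. q=(43,0) nearest=3 d=30 new=(17,9) → add node 4 parent=3 cost=16
5. q=(43,5) nearest=4 d=26 new=(21,5) → add node 5 parent=4 cost=20
6. q=(35,18) nearest=5 d=14 new=(25,9) → add node 6 parent=5 cost=24
7. q=(47,9) nearest=6 d=22 new=(29,9) → add node 7 parent=6 cost=28
8. q=(46,28) nearest=7 d=19 new=(33,13) → add node 8 parent=7 cost=32
9. q=(4,29) nearest=3 d=16 new=(9,17) → blocked by [5,12]×[13,20], reject
10. q=(16,33) nearest=3 d=20 new=(16,17) → add node 9 parent=3 cost=16
11. q=(18,40) nearest=9 d=23 new=(18,21) → blocked by [18,29]×[13,21], reject
12. q=(10,5) nearest=2 d=4 new=(10,5) → add node 10 parent=2 cost=12
13. q=(42,30) nearest=8 d=17 new=(37,17) → add node 11 parent=8 cost=36
14. q=(18,27) nearest=9 d=10 new=(18,21) → blocked by [18,29]×[13,21], reject
15. q=(14,29) nearest=9 d=12 new=(14,21) → add node 12 parent=9 cost=20
16. q=(13,32) nearest=12 d=11 new=(13,25) → add node 13 parent=12 cost=24
17. q=(23,10) nearest=6 d=2 new=(23,10) → add node 14 parent=6 cost=26
18. q=(38,30) nearest=11 d=13 new=(38,21) → add node 15 parent=11 cost=40
19. q=(15,1) nearest=10 d=5 new=(14,1) → blocked by [11,14]×[0,7], reject
20. q=(19,21) nearest=9 d=4 new=(19,21) → blocked by [18,29]×[13,21], reject
21. q=(45,4) nearest=8 d=12 new=(37,9) → add node 16 parent=8 cost=36
22. q=(30,15) nearest=8 d=3 new=(30,15) → add node 17 parent=8 cost=35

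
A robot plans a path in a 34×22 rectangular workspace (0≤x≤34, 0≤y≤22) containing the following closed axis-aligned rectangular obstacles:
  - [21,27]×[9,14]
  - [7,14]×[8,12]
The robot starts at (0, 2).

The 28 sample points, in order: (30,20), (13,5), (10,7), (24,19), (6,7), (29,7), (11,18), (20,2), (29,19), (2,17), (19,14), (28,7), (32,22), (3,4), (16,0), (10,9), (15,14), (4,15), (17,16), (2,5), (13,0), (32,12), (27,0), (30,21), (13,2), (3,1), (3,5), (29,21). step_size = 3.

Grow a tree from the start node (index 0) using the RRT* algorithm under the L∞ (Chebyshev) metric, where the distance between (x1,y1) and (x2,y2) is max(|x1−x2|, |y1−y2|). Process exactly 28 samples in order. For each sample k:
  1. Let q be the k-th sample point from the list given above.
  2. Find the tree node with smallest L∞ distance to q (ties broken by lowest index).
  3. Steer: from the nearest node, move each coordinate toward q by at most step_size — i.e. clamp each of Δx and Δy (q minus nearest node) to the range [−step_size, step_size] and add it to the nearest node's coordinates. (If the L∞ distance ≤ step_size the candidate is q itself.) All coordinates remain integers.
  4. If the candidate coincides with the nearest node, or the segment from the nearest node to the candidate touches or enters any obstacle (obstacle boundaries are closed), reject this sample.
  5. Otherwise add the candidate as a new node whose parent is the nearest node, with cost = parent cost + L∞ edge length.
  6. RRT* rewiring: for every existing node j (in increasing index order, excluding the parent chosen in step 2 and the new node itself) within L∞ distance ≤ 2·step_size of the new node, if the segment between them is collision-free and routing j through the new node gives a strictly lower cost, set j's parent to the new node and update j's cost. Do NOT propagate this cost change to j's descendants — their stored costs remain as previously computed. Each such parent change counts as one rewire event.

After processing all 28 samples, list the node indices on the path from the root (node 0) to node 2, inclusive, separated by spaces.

1. q=(30,20) nearest=0 d=30 new=(3,5) → add node 1 parent=0 cost=3
2. q=(13,5) nearest=1 d=10 new=(6,5) → add node 2 parent=1 cost=6
3. q=(10,7) nearest=2 d=4 new=(9,7) → add node 3 parent=2 cost=9
4. q=(24,19) nearest=3 d=15 new=(12,10) → blocked by [7,14]×[8,12], reject
5. q=(6,7) nearest=2 d=2 new=(6,7) → add node 4 parent=2 cost=8
6. q=(29,7) nearest=3 d=20 new=(12,7) → add node 5 parent=3 cost=12
7. q=(11,18) nearest=3 d=11 new=(11,10) → blocked by [7,14]×[8,12], reject
8. q=(20,2) nearest=5 d=8 new=(15,4) → add node 6 parent=5 cost=15
9. q=(29,19) nearest=6 d=15 new=(18,7) → add node 7 parent=6 cost=18
10. q=(2,17) nearest=3 d=10 new=(6,10) → blocked by [7,14]×[8,12], reject
11. q=(19,14) nearest=5 d=7 new=(15,10) → blocked by [7,14]×[8,12], reject
12. q=(28,7) nearest=7 d=10 new=(21,7) → add node 8 parent=7 cost=21
13. q=(32,22) nearest=7 d=15 new=(21,10) → blocked by [21,27]×[9,14], reject
14. q=(3,4) nearest=1 d=1 new=(3,4) → add node 9 parent=1 cost=4; rewire 4→9 (7<8)
15. q=(16,0) nearest=6 d=4 new=(16,1) → add node 10 parent=6 cost=18
16. q=(10,9) nearest=3 d=2 new=(10,9) → blocked by [7,14]×[8,12], reject
17. q=(15,14) nearest=3 d=7 new=(12,10) → blocked by [7,14]×[8,12], reject
18. q=(4,15) nearest=3 d=8 new=(6,10) → blocked by [7,14]×[8,12], reject
19. q=(17,16) nearest=3 d=9 new=(12,10) → blocked by [7,14]×[8,12], reject
20. q=(2,5) nearest=1 d=1 new=(2,5) → add node 11 parent=1 cost=4
21. q=(13,0) nearest=10 d=3 new=(13,0) → add node 12 parent=10 cost=21
22. q=(32,12) nearest=8 d=11 new=(24,10) → blocked by [21,27]×[9,14], reject
23. q=(27,0) nearest=8 d=7 new=(24,4) → add node 13 parent=8 cost=24
24. q=(30,21) nearest=7 d=14 new=(21,10) → blocked by [21,27]×[9,14], reject
25. q=(13,2) nearest=6 d=2 new=(13,2) → add node 14 parent=6 cost=17; rewire 12→14 (19<21)
26. q=(3,1) nearest=0 d=3 new=(3,1) → add node 15 parent=0 cost=3
27. q=(3,5) nearest=1 d=0 → coincident, reject
28. q=(29,21) nearest=7 d=14 new=(21,10) → blocked by [21,27]×[9,14], reject

Path: 0 1 2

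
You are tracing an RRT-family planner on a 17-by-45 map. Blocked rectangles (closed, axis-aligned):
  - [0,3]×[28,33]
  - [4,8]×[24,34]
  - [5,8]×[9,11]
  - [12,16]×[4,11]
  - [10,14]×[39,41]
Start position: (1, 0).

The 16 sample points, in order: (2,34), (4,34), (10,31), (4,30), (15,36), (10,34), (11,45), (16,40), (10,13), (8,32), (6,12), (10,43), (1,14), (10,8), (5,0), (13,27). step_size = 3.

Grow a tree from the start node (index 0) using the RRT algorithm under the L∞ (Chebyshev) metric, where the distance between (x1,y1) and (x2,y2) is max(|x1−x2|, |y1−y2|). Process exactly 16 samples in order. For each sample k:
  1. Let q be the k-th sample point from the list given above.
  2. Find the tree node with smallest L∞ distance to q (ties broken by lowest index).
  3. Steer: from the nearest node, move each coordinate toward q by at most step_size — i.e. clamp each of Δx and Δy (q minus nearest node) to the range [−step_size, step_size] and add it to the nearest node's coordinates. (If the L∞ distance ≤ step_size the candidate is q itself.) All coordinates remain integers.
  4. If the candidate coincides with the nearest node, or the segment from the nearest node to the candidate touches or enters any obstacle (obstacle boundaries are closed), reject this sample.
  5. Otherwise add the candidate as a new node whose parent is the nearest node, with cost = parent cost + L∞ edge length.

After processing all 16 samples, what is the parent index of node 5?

Parent of node 5: 2

1. q=(2,34) nearest=0 d=34 new=(2,3) → add node 1 parent=0 cost=3
2. q=(4,34) nearest=1 d=31 new=(4,6) → add node 2 parent=1 cost=6
3. q=(10,31) nearest=2 d=25 new=(7,9) → blocked by [5,8]×[9,11], reject
4. q=(4,30) nearest=2 d=24 new=(4,9) → add node 3 parent=2 cost=9
5. q=(15,36) nearest=3 d=27 new=(7,12) → blocked by [5,8]×[9,11], reject
6. q=(10,34) nearest=3 d=25 new=(7,12) → blocked by [5,8]×[9,11], reject
7. q=(11,45) nearest=3 d=36 new=(7,12) → blocked by [5,8]×[9,11], reject
8. q=(16,40) nearest=3 d=31 new=(7,12) → blocked by [5,8]×[9,11], reject
9. q=(10,13) nearest=3 d=6 new=(7,12) → blocked by [5,8]×[9,11], reject
10. q=(8,32) nearest=3 d=23 new=(7,12) → blocked by [5,8]×[9,11], reject
11. q=(6,12) nearest=3 d=3 new=(6,12) → blocked by [5,8]×[9,11], reject
12. q=(10,43) nearest=3 d=34 new=(7,12) → blocked by [5,8]×[9,11], reject
13. q=(1,14) nearest=3 d=5 new=(1,12) → add node 4 parent=3 cost=12
14. q=(10,8) nearest=2 d=6 new=(7,8) → add node 5 parent=2 cost=9
15. q=(5,0) nearest=1 d=3 new=(5,0) → add node 6 parent=1 cost=6
16. q=(13,27) nearest=4 d=15 new=(4,15) → add node 7 parent=4 cost=15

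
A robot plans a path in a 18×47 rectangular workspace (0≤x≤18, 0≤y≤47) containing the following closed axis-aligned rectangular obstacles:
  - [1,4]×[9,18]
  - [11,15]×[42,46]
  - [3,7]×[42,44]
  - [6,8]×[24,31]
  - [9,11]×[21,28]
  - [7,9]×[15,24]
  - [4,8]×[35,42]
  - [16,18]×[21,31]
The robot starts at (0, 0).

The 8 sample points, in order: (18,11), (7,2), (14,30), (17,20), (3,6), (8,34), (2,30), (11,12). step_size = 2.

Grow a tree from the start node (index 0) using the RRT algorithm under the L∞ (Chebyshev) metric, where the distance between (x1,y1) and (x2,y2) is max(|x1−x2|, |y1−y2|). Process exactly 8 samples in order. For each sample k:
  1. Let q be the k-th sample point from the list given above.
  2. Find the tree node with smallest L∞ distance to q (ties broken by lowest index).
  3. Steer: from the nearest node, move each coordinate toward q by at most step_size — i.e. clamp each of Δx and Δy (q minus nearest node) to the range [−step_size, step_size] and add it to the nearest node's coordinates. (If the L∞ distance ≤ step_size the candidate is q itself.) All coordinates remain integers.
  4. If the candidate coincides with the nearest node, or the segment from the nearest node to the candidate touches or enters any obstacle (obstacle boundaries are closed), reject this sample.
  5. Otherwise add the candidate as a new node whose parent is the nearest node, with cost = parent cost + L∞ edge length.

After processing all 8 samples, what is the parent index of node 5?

Parent of node 5: 3

1. q=(18,11) nearest=0 d=18 new=(2,2) → add node 1 parent=0 cost=2
2. q=(7,2) nearest=1 d=5 new=(4,2) → add node 2 parent=1 cost=4
3. q=(14,30) nearest=1 d=28 new=(4,4) → add node 3 parent=1 cost=4
4. q=(17,20) nearest=3 d=16 new=(6,6) → add node 4 parent=3 cost=6
5. q=(3,6) nearest=3 d=2 new=(3,6) → add node 5 parent=3 cost=6
6. q=(8,34) nearest=4 d=28 new=(8,8) → add node 6 parent=4 cost=8
7. q=(2,30) nearest=6 d=22 new=(6,10) → add node 7 parent=6 cost=10
8. q=(11,12) nearest=6 d=4 new=(10,10) → add node 8 parent=6 cost=10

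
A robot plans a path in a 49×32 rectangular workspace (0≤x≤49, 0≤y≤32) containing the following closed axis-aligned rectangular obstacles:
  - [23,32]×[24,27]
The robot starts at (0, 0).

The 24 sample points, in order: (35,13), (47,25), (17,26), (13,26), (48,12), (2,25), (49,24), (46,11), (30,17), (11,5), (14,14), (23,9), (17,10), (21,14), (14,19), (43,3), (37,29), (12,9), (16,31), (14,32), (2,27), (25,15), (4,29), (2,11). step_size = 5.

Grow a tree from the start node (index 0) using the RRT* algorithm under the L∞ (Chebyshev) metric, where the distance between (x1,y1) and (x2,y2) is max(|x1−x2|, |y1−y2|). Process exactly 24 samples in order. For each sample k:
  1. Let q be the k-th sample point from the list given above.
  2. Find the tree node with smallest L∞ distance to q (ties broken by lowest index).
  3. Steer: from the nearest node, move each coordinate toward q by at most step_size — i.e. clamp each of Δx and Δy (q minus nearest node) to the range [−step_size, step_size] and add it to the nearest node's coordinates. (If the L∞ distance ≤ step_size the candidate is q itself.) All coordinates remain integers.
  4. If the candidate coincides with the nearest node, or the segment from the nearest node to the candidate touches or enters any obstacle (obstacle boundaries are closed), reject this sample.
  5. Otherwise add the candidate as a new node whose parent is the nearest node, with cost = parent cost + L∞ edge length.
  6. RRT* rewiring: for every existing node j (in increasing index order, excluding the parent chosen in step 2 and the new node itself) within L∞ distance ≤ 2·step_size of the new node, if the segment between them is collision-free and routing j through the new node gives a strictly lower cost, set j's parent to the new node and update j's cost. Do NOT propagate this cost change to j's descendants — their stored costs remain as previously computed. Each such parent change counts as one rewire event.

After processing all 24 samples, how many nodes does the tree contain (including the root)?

1. q=(35,13) nearest=0 d=35 new=(5,5) → add node 1 parent=0 cost=5
2. q=(47,25) nearest=1 d=42 new=(10,10) → add node 2 parent=1 cost=10
3. q=(17,26) nearest=2 d=16 new=(15,15) → add node 3 parent=2 cost=15
4. q=(13,26) nearest=3 d=11 new=(13,20) → add node 4 parent=3 cost=20
5. q=(48,12) nearest=3 d=33 new=(20,12) → add node 5 parent=3 cost=20
6. q=(2,25) nearest=4 d=11 new=(8,25) → add node 6 parent=4 cost=25
7. q=(49,24) nearest=5 d=29 new=(25,17) → add node 7 parent=5 cost=25
8. q=(46,11) nearest=7 d=21 new=(30,12) → add node 8 parent=7 cost=30
9. q=(30,17) nearest=7 d=5 new=(30,17) → add node 9 parent=7 cost=30
10. q=(11,5) nearest=2 d=5 new=(11,5) → add node 10 parent=2 cost=15
11. q=(14,14) nearest=3 d=1 new=(14,14) → add node 11 parent=3 cost=16
12. q=(23,9) nearest=5 d=3 new=(23,9) → add node 12 parent=5 cost=23
13. q=(17,10) nearest=5 d=3 new=(17,10) → add node 13 parent=5 cost=23
14. q=(21,14) nearest=5 d=2 new=(21,14) → add node 14 parent=5 cost=22
15. q=(14,19) nearest=4 d=1 new=(14,19) → add node 15 parent=4 cost=21
16. q=(43,3) nearest=8 d=13 new=(35,7) → add node 16 parent=8 cost=35
17. q=(37,29) nearest=7 d=12 new=(30,22) → add node 17 parent=7 cost=30
18. q=(12,9) nearest=2 d=2 new=(12,9) → add node 18 parent=2 cost=12; rewire 13→18 (17<23); rewire 14→18 (21<22)
19. q=(16,31) nearest=6 d=8 new=(13,30) → add node 19 parent=6 cost=30
20. q=(14,32) nearest=19 d=2 new=(14,32) → add node 20 parent=19 cost=32
21. q=(2,27) nearest=6 d=6 new=(3,27) → add node 21 parent=6 cost=30
22. q=(25,15) nearest=7 d=2 new=(25,15) → add node 22 parent=7 cost=27
23. q=(4,29) nearest=21 d=2 new=(4,29) → add node 23 parent=21 cost=32
24. q=(2,11) nearest=1 d=6 new=(2,10) → add node 24 parent=1 cost=10

Node count: 25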